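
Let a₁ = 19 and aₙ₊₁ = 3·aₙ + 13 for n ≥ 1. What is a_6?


Computing step by step:
a_1 = 19
a_2 = 70
a_3 = 223
a_4 = 682
a_5 = 2059
a_6 = 6190


a_6 = 6190


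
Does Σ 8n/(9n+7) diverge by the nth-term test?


lim(n→∞) 8n/(9n+7) = 8/9 = 8/9  (divide numerator and denominator by n)
lim aₙ = 8/9 ≠ 0 → series DIVERGES

Diverges (lim aₙ = 8/9 ≠ 0)


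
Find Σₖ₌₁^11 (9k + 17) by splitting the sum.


Σ(9k+17) = 9·Σk + 17·n
= 9·66 + 17·11
= 594 + 187 = 781

Σ = 781


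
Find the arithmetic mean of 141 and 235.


AM = (141 + 235)/2 = 376/2 = 188

AM = 188


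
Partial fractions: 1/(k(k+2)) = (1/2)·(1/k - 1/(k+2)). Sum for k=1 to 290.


1/(k(k+2)) = (1/2)·(1/k - 1/(k+2)) (partial fractions)
Telescoping: Σ = (1/2)·(1 + 1/2 - 1/291 - 1/292) = 126875/169944

Sum = 126875/169944


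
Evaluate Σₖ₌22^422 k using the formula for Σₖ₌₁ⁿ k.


Σₖ₌22^422 k = Σₖ₌₁^422 k − Σₖ₌₁^21 k
= 422·423/2 − 21·22/2
= 89253 − 231 = 89022

Σk = 89022


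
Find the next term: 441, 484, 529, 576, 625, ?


Pattern: perfect squares: n²
Terms: 441, 484, 529, 576, 625
Next term = 676

Next term = 676


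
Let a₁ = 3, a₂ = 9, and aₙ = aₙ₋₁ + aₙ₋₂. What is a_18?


Computing iteratively: 3, 9, 12, 21, 33, 54, 87, 141, 228, 369, 597, 966, ...
a_18 = 17334

a_18 = 17334


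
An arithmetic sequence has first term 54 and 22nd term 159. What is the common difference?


d = (aₙ - a₁)/(n-1)
= (159 - 54)/(22-1)
= 105/21 = 5

d = 5


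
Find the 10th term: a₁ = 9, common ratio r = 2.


aₙ = a₁·r^(n-1)
= 9×2^9
= 9×512
= 4608

a_10 = 4608


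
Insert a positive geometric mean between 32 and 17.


GM = √(32×17) = √544 = 23.3238

GM = 23.3238


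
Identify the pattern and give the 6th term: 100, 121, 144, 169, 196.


Pattern: perfect squares: n²
Terms: 100, 121, 144, 169, 196
Next term = 225

Next term = 225


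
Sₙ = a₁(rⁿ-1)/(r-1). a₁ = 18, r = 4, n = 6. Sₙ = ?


Sₙ = 18×(4^6 - 1)/(4 - 1)
= 18×(4096 - 1)/3
= 18×4095/3
= 24570

S_6 = 24570


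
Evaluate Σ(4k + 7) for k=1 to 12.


Σ(4k+7) = 4·Σk + 7·n
= 4·78 + 7·12
= 312 + 84 = 396

Σ = 396


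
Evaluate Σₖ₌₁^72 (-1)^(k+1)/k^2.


S = 1 - 1/4 + 1/9 - 1/16 + 1/25 - 1/36 + 1/49 - 1/64 ± ...
= 0.8224
(Full series converges to +π²/12 ≈ +0.8225)

S_72 = 0.8224


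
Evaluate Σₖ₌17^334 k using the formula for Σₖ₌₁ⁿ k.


Σₖ₌17^334 k = Σₖ₌₁^334 k − Σₖ₌₁^16 k
= 334·335/2 − 16·17/2
= 55945 − 136 = 55809

Σk = 55809


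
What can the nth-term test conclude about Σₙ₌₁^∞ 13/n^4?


lim(n→∞) 13/n^4 = 0
lim aₙ = 0 → nth-term test is INCONCLUSIVE
(Need other tests; this is actually a convergent p-series with p=4 > 1)

Inconclusive (lim aₙ = 0; need another test)


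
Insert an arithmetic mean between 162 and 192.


AM = (162 + 192)/2 = 354/2 = 177

AM = 177


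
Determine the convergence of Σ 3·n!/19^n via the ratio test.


aₙ = 3·n!/19^n
a_{n+1}/aₙ = (n+1)!/19^(n+1) × 19^n/n!  (constant 3 cancels)
= (n+1)/19
L = lim(n→∞) (n+1)/19 = ∞
L > 1 → series DIVERGES

Diverges (ratio test: L = ∞ > 1)


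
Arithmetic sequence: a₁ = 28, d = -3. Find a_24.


aₙ = a₁ + (n-1)d
= 28 + (24-1)×-3
= 28 - 69
= -41

a_24 = -41


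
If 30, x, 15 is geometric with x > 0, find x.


GM = √(30×15) = √450 = 21.2132

GM = 21.2132


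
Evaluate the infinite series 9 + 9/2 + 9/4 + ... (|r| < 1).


S∞ = a₁/(1-r) = 9/(1 - 1/2)
= 9/(1/2)
= 18

S∞ = 18


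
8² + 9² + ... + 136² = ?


Σₖ₌8^136 k² = Σₖ₌₁^136 k² − Σₖ₌₁^7 k²
= 136·137·273/6 − 7·8·15/6
= 847756 − 140 = 847616

Σk² = 847616


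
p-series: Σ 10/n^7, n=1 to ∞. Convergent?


p-series test: Σ c/n^p converges if p > 1, diverges if p ≤ 1 (constant c > 0 doesn't affect convergence).
p = 7
7 > 1 → CONVERGES

Converges (p = 7 > 1)


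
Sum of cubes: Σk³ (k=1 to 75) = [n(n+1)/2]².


n(n+1)/2 = 75×76/2 = 2850
Σk³ = 2850² = 8122500

Σk³ = 8122500


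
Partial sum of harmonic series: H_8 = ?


H_8 = 1/1 + 1/2 + 1/3 + 1/4 + 1/5 + 1/6 + 1/7 + 1/8
= 761/280
≈ 2.7179

H_8 = 761/280 ≈ 2.7179


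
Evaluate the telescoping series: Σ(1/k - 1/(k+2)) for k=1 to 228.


Telescoping with gap 2: two head and two tail terms survive.
= (1 + 1/2) - (1/229 + 1/230)
= 3/2 - 1/229 - 1/230 = 39273/26335

Sum = 39273/26335


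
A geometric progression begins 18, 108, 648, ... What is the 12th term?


aₙ = a₁·r^(n-1)
= 18×6^11
= 18×362797056
= 6530347008

a_12 = 6530347008


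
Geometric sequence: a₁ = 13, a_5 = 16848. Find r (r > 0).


r^(n-1) = aₙ/a₁
r^4 = 16848/13 = 1296
r = 1296^(1/4)
= ±6; taking r > 0 gives r = 6

r = 6


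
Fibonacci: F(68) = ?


Fibonacci sequence: 1, 1, 2, 3, 5, 8, 13, 21, 34, 55, 89, ...
F(68) = 72723460248141

F(68) = 72723460248141


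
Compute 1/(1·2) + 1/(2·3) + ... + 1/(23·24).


1/(k(k+1)) = 1/k - 1/(k+1) (partial fractions)
Telescoping: Σ = 1 - 1/24 = 23/24

Sum = 23/24


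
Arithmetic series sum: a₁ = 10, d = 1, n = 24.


aₙ = 10 + (24-1)×1 = 33
Sₙ = n(a₁+aₙ)/2 = 24×(10+33)/2
= 24×43/2 = 516

S_24 = 516


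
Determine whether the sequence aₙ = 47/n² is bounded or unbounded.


a₁ = 47, a₂ = 47/4, a₃ = 47/9, ...
0 < aₙ ≤ 47 for all n ≥ 1
The sequence IS bounded

Bounded (0 < aₙ ≤ 47)


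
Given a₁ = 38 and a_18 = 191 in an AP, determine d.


d = (aₙ - a₁)/(n-1)
= (191 - 38)/(18-1)
= 153/17 = 9

d = 9


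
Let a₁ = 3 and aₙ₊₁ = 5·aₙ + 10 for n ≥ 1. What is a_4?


Computing step by step:
a_1 = 3
a_2 = 25
a_3 = 135
a_4 = 685


a_4 = 685


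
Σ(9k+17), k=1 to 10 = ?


Σ(9k+17) = 9·Σk + 17·n
= 9·55 + 17·10
= 495 + 170 = 665

Σ = 665


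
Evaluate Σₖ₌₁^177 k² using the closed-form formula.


n = 177
n(n+1)(2n+1)/6 = 177×178×355/6
= 11184630/6 = 1864105

Σk² = 1864105


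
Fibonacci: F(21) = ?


Fibonacci sequence: 1, 1, 2, 3, 5, 8, 13, 21, 34, 55, 89, ...
F(21) = 10946

F(21) = 10946


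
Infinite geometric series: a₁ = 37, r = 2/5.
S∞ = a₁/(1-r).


S∞ = a₁/(1-r) = 37/(1 - 2/5)
= 37/(3/5)
= 185/3

S∞ = 185/3


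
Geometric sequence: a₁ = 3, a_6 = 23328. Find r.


r^(n-1) = aₙ/a₁
r^5 = 23328/3 = 7776
r = 7776^(1/5)
= 6

r = 6


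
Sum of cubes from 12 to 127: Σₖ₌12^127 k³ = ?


Σₖ₌12^127 k³ = [127·128/2]² − [11·12/2]²
= 66064384 − 4356 = 66060028

Σk³ = 66060028


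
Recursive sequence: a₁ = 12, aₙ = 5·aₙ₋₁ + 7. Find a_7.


Computing step by step:
a_1 = 12
a_2 = 67
a_3 = 342
a_4 = 1717
a_5 = 8592
a_6 = 42967
a_7 = 214842


a_7 = 214842


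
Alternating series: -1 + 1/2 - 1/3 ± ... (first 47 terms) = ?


S = -1 + 1/2 - 1/3 + 1/4 - 1/5 + 1/6 - 1/7 + 1/8 ± ...
= -0.7037
(Full series converges to -ln(2) ≈ -0.6931)

S_47 = -0.7037


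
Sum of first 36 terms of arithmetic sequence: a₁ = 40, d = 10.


aₙ = 40 + (36-1)×10 = 390
Sₙ = n(a₁+aₙ)/2 = 36×(40+390)/2
= 36×430/2 = 7740

S_36 = 7740


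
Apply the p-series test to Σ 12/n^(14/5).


p-series test: Σ c/n^p converges if p > 1, diverges if p ≤ 1 (constant c > 0 doesn't affect convergence).
p = 14/5
14/5 > 1 → CONVERGES

Converges (p = 14/5 > 1)


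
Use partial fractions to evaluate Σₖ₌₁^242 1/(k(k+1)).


1/(k(k+1)) = 1/k - 1/(k+1) (partial fractions)
Telescoping: Σ = 1 - 1/243 = 242/243

Sum = 242/243


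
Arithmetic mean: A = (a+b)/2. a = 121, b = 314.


AM = (121 + 314)/2 = 435/2 = 217.5

AM = 217.5


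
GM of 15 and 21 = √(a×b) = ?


GM = √(15×21) = √315 = 17.7482

GM = 17.7482


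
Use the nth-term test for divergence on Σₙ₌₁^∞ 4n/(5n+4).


lim(n→∞) 4n/(5n+4) = 4/5 = 4/5  (divide numerator and denominator by n)
lim aₙ = 4/5 ≠ 0 → series DIVERGES

Diverges (lim aₙ = 4/5 ≠ 0)


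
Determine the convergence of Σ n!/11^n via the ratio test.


aₙ = n!/11^n
a_{n+1}/aₙ = (n+1)!/11^(n+1) × 11^n/n!
= (n+1)/11
L = lim(n→∞) (n+1)/11 = ∞
L > 1 → series DIVERGES

Diverges (ratio test: L = ∞ > 1)


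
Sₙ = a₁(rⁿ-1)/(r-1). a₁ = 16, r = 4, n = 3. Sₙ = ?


Sₙ = 16×(4^3 - 1)/(4 - 1)
= 16×(64 - 1)/3
= 16×63/3
= 336

S_3 = 336


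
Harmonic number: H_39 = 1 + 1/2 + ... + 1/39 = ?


H_39 = 1/1 + 1/2 + 1/3 + ... + 1/39
= 2066035355155033/485721041551200
≈ 4.2535

H_39 = 2066035355155033/485721041551200 ≈ 4.2535


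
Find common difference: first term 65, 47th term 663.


d = (aₙ - a₁)/(n-1)
= (663 - 65)/(47-1)
= 598/46 = 13

d = 13


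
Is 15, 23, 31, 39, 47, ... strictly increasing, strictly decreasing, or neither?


Differences: 8, 8, 8, 8
All differences > 0 → strictly INCREASING

Monotonically increasing


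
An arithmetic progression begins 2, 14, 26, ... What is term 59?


aₙ = a₁ + (n-1)d
= 2 + (59-1)×12
= 2 + 696
= 698

a_59 = 698


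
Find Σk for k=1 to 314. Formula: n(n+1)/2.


n(n+1)/2 = 314×315/2 = 98910/2 = 49455

Σk = 49455


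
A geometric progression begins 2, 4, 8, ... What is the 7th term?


aₙ = a₁·r^(n-1)
= 2×2^6
= 2×64
= 128

a_7 = 128


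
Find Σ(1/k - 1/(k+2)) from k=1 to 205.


Telescoping with gap 2: two head and two tail terms survive.
= (1 + 1/2) - (1/206 + 1/207)
= 3/2 - 1/206 - 1/207 = 31775/21321

Sum = 31775/21321


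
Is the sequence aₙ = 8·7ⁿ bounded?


aₙ = 8·7ⁿ → as n→∞, aₙ→∞ (since base 7 > 1)
No finite upper bound exists
The sequence is UNBOUNDED

Unbounded (aₙ → ∞ as n → ∞)


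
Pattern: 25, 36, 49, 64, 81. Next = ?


Pattern: perfect squares: n²
Terms: 25, 36, 49, 64, 81
Next term = 100

Next term = 100


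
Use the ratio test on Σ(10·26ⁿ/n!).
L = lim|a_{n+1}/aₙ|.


aₙ = 10·26^n/n!
a_{n+1}/aₙ = 26^(n+1)/(n+1)! × n!/26^n  (constant 10 cancels)
= 26/(n+1)
L = lim(n→∞) 26/(n+1) = 0
L < 1 → series CONVERGES

Converges (ratio test: L = 0 < 1)


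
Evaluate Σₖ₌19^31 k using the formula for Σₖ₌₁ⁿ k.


Σₖ₌19^31 k = Σₖ₌₁^31 k − Σₖ₌₁^18 k
= 31·32/2 − 18·19/2
= 496 − 171 = 325

Σk = 325


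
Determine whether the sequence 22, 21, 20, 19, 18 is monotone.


Differences: -1, -1, -1, -1
All differences < 0 → strictly DECREASING

Monotonically decreasing


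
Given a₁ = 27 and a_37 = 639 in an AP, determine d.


d = (aₙ - a₁)/(n-1)
= (639 - 27)/(37-1)
= 612/36 = 17

d = 17


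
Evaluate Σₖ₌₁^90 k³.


n(n+1)/2 = 90×91/2 = 4095
Σk³ = 4095² = 16769025

Σk³ = 16769025


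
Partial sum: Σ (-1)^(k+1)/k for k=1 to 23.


S = 1 - 1/2 + 1/3 - 1/4 + 1/5 - 1/6 + 1/7 - 1/8 ± ...
= 0.7144
(Full series converges to +ln(2) ≈ +0.6931)

S_23 = 0.7144


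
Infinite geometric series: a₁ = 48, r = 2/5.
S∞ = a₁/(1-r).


S∞ = a₁/(1-r) = 48/(1 - 2/5)
= 48/(3/5)
= 80

S∞ = 80


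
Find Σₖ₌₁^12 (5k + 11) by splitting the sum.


Σ(5k+11) = 5·Σk + 11·n
= 5·78 + 11·12
= 390 + 132 = 522

Σ = 522


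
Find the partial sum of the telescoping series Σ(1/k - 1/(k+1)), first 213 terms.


Telescoping: adjacent terms cancel.
= 1/1 - 1/214
= 1 - 1/214 = 213/214

Sum = 213/214


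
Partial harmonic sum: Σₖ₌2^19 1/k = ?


Σₖ₌2^19 1/k = 1/2 + 1/3 + 1/4 + ... + 1/19
= 197698279/77597520
≈ 2.5477

Sum = 197698279/77597520 ≈ 2.5477


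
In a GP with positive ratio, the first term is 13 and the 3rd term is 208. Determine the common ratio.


r^(n-1) = aₙ/a₁
r^2 = 208/13 = 16
r = 16^(1/2)
= ±4; taking r > 0 gives r = 4

r = 4


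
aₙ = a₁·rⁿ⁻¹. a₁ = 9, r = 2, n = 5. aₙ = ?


aₙ = a₁·r^(n-1)
= 9×2^4
= 9×16
= 144

a_5 = 144


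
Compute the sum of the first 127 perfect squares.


n = 127
n(n+1)(2n+1)/6 = 127×128×255/6
= 4145280/6 = 690880

Σk² = 690880


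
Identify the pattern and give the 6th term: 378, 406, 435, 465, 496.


Pattern: triangular numbers: n(n+1)/2
Terms: 378, 406, 435, 465, 496
Next term = 528

Next term = 528


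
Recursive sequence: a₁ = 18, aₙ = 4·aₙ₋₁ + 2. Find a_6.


Computing step by step:
a_1 = 18
a_2 = 74
a_3 = 298
a_4 = 1194
a_5 = 4778
a_6 = 19114


a_6 = 19114


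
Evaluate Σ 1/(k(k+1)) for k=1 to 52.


1/(k(k+1)) = 1/k - 1/(k+1) (partial fractions)
Telescoping: Σ = 1 - 1/53 = 52/53

Sum = 52/53


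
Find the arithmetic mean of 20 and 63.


AM = (20 + 63)/2 = 83/2 = 41.5

AM = 41.5


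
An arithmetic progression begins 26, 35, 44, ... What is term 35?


aₙ = a₁ + (n-1)d
= 26 + (35-1)×9
= 26 + 306
= 332

a_35 = 332


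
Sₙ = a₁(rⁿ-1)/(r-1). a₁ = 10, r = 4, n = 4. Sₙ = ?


Sₙ = 10×(4^4 - 1)/(4 - 1)
= 10×(256 - 1)/3
= 10×255/3
= 850

S_4 = 850


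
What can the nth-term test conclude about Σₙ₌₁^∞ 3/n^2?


lim(n→∞) 3/n^2 = 0
lim aₙ = 0 → nth-term test is INCONCLUSIVE
(Need other tests; this is actually a convergent p-series with p=2 > 1)

Inconclusive (lim aₙ = 0; need another test)


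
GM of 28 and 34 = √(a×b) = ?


GM = √(28×34) = √952 = 30.8545

GM = 30.8545


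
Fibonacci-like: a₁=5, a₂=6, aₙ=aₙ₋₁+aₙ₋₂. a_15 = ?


Computing iteratively: 5, 6, 11, 17, 28, 45, 73, 118, 191, 309, 500, 809, ...
a_15 = 3427

a_15 = 3427


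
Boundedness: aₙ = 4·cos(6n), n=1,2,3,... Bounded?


For all n, -1 ≤ cos(6n) ≤ 1, so -4 ≤ 4·cos(6n) ≤ 4
Lower bound: -4, Upper bound: 4
The sequence IS bounded

Bounded (-4 ≤ aₙ ≤ 4)


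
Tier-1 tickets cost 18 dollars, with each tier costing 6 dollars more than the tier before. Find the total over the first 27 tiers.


aₙ = 18 + (27-1)×6 = 174
Sₙ = n(a₁+aₙ)/2 = 27×(18+174)/2
= 27×192/2 = 2592

S_27 = 2592


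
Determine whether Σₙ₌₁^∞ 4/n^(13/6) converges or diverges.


p-series test: Σ c/n^p converges if p > 1, diverges if p ≤ 1 (constant c > 0 doesn't affect convergence).
p = 13/6
13/6 > 1 → CONVERGES

Converges (p = 13/6 > 1)


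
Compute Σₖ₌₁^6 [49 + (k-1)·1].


aₙ = 49 + (6-1)×1 = 54
Sₙ = n(a₁+aₙ)/2 = 6×(49+54)/2
= 6×103/2 = 309

S_6 = 309


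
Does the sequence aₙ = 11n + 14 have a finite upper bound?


aₙ = 11n + 14 → as n→∞, aₙ→∞
No finite upper bound exists
The sequence is UNBOUNDED

Unbounded (aₙ → ∞ as n → ∞)


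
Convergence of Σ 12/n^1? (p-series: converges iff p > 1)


p-series test: Σ c/n^p converges if p > 1, diverges if p ≤ 1 (constant c > 0 doesn't affect convergence).
p = 1
1 ≤ 1 → DIVERGES

Diverges (p = 1 ≤ 1)


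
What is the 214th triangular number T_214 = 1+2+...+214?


n(n+1)/2 = 214×215/2 = 46010/2 = 23005

Σk = 23005


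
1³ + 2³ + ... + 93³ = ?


n(n+1)/2 = 93×94/2 = 4371
Σk³ = 4371² = 19105641

Σk³ = 19105641


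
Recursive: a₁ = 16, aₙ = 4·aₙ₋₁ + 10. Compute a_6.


Computing step by step:
a_1 = 16
a_2 = 74
a_3 = 306
a_4 = 1234
a_5 = 4946
a_6 = 19794


a_6 = 19794


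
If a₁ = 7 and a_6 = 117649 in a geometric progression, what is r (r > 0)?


r^(n-1) = aₙ/a₁
r^5 = 117649/7 = 16807
r = 16807^(1/5)
= 7

r = 7


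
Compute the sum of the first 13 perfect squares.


n = 13
n(n+1)(2n+1)/6 = 13×14×27/6
= 4914/6 = 819

Σk² = 819


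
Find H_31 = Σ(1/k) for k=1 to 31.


H_31 = 1/1 + 1/2 + 1/3 + ... + 1/31
= 290774257297357/72201776446800
≈ 4.0272

H_31 = 290774257297357/72201776446800 ≈ 4.0272


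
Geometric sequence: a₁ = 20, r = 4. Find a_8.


aₙ = a₁·r^(n-1)
= 20×4^7
= 20×16384
= 327680

a_8 = 327680


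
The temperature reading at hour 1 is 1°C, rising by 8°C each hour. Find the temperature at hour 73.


aₙ = a₁ + (n-1)d
= 1 + (73-1)×8
= 1 + 576
= 577

a_73 = 577


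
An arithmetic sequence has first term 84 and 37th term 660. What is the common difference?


d = (aₙ - a₁)/(n-1)
= (660 - 84)/(37-1)
= 576/36 = 16

d = 16


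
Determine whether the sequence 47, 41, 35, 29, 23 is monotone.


Differences: -6, -6, -6, -6
All differences < 0 → strictly DECREASING

Monotonically decreasing


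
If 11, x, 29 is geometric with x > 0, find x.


GM = √(11×29) = √319 = 17.8606

GM = 17.8606


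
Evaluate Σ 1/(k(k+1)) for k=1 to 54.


1/(k(k+1)) = 1/k - 1/(k+1) (partial fractions)
Telescoping: Σ = 1 - 1/55 = 54/55

Sum = 54/55


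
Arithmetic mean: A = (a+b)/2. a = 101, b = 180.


AM = (101 + 180)/2 = 281/2 = 140.5

AM = 140.5


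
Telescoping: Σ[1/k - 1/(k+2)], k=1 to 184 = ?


Telescoping with gap 2: two head and two tail terms survive.
= (1 + 1/2) - (1/185 + 1/186)
= 3/2 - 1/185 - 1/186 = 25622/17205

Sum = 25622/17205


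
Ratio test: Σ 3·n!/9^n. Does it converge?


aₙ = 3·n!/9^n
a_{n+1}/aₙ = (n+1)!/9^(n+1) × 9^n/n!  (constant 3 cancels)
= (n+1)/9
L = lim(n→∞) (n+1)/9 = ∞
L > 1 → series DIVERGES

Diverges (ratio test: L = ∞ > 1)


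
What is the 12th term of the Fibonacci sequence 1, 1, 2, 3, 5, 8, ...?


Fibonacci sequence: 1, 1, 2, 3, 5, 8, 13, 21, 34, 55, 89, ...
F(12) = 144

F(12) = 144


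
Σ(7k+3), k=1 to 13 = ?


Σ(7k+3) = 7·Σk + 3·n
= 7·91 + 3·13
= 637 + 39 = 676

Σ = 676


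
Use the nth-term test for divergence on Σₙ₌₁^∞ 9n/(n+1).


lim(n→∞) 9n/(n+1) = 9/1 = 9  (divide numerator and denominator by n)
lim aₙ = 9 ≠ 0 → series DIVERGES

Diverges (lim aₙ = 9 ≠ 0)


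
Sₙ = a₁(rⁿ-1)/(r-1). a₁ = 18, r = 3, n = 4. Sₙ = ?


Sₙ = 18×(3^4 - 1)/(3 - 1)
= 18×(81 - 1)/2
= 18×80/2
= 720

S_4 = 720


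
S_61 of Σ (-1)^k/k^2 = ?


S = -1 + 1/4 - 1/9 + 1/16 - 1/25 + 1/36 - 1/49 + 1/64 ± ...
= -0.8226
(Full series converges to -π²/12 ≈ -0.8225)

S_61 = -0.8226


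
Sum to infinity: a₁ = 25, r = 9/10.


S∞ = a₁/(1-r) = 25/(1 - 9/10)
= 25/(1/10)
= 250

S∞ = 250


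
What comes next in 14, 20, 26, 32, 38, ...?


Pattern: arithmetic (d=6)
Terms: 14, 20, 26, 32, 38
Next term = 44

Next term = 44


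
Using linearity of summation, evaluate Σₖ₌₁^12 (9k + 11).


Σ(9k+11) = 9·Σk + 11·n
= 9·78 + 11·12
= 702 + 132 = 834

Σ = 834


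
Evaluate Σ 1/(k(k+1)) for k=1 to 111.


1/(k(k+1)) = 1/k - 1/(k+1) (partial fractions)
Telescoping: Σ = 1 - 1/112 = 111/112

Sum = 111/112


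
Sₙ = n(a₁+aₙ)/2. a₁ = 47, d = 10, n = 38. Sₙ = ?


aₙ = 47 + (38-1)×10 = 417
Sₙ = n(a₁+aₙ)/2 = 38×(47+417)/2
= 38×464/2 = 8816

S_38 = 8816


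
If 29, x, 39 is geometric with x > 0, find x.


GM = √(29×39) = √1131 = 33.6303

GM = 33.6303


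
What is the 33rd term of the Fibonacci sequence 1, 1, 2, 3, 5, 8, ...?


Fibonacci sequence: 1, 1, 2, 3, 5, 8, 13, 21, 34, 55, 89, ...
F(33) = 3524578

F(33) = 3524578


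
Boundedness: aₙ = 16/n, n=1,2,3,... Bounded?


a₁ = 16, a₂ = 16/2, a₃ = 16/3, ...
0 < aₙ ≤ 16 for all n ≥ 1
Lower bound: 0, Upper bound: 16
The sequence IS bounded

Bounded (0 < aₙ ≤ 16)


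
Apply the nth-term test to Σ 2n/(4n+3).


lim(n→∞) 2n/(4n+3) = 2/4 = 1/2  (divide numerator and denominator by n)
lim aₙ = 1/2 ≠ 0 → series DIVERGES

Diverges (lim aₙ = 1/2 ≠ 0)


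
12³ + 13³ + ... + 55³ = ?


Σₖ₌12^55 k³ = [55·56/2]² − [11·12/2]²
= 2371600 − 4356 = 2367244

Σk³ = 2367244


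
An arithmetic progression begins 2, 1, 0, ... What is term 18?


aₙ = a₁ + (n-1)d
= 2 + (18-1)×-1
= 2 - 17
= -15

a_18 = -15


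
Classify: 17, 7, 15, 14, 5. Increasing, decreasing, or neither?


Differences: -10, 8, -1, -9
Difference at position 2 is +8 (> 0) but position 1 is -10 (< 0) — sequence both rises and falls
→ NOT monotonic

Not monotonic


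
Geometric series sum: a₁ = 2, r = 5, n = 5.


Sₙ = 2×(5^5 - 1)/(5 - 1)
= 2×(3125 - 1)/4
= 2×3124/4
= 1562

S_5 = 1562


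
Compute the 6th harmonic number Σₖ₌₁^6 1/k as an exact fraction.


H_6 = 1/1 + 1/2 + 1/3 + 1/4 + 1/5 + 1/6
= 49/20
≈ 2.45

H_6 = 49/20 ≈ 2.45


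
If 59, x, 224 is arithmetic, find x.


AM = (59 + 224)/2 = 283/2 = 141.5

AM = 141.5


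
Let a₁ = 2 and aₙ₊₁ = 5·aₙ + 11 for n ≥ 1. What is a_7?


Computing step by step:
a_1 = 2
a_2 = 21
a_3 = 116
a_4 = 591
a_5 = 2966
a_6 = 14841
a_7 = 74216


a_7 = 74216


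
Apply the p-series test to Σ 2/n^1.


p-series test: Σ c/n^p converges if p > 1, diverges if p ≤ 1 (constant c > 0 doesn't affect convergence).
p = 1
1 ≤ 1 → DIVERGES

Diverges (p = 1 ≤ 1)


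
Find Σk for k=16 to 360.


Σₖ₌16^360 k = Σₖ₌₁^360 k − Σₖ₌₁^15 k
= 360·361/2 − 15·16/2
= 64980 − 120 = 64860

Σk = 64860


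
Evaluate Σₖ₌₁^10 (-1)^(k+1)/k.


S = 1 - 1/2 + 1/3 - 1/4 + 1/5 - 1/6 + 1/7 - 1/8 ± ...
= 0.6456
(Full series converges to +ln(2) ≈ +0.6931)

S_10 = 0.6456


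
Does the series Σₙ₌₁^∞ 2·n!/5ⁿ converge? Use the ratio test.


aₙ = 2·n!/5^n
a_{n+1}/aₙ = (n+1)!/5^(n+1) × 5^n/n!  (constant 2 cancels)
= (n+1)/5
L = lim(n→∞) (n+1)/5 = ∞
L > 1 → series DIVERGES

Diverges (ratio test: L = ∞ > 1)


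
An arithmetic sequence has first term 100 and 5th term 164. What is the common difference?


d = (aₙ - a₁)/(n-1)
= (164 - 100)/(5-1)
= 64/4 = 16

d = 16


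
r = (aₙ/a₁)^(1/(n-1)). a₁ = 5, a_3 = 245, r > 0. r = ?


r^(n-1) = aₙ/a₁
r^2 = 245/5 = 49
r = 49^(1/2)
= ±7; taking r > 0 gives r = 7

r = 7


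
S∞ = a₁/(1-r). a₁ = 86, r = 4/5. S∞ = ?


S∞ = a₁/(1-r) = 86/(1 - 4/5)
= 86/(1/5)
= 430

S∞ = 430


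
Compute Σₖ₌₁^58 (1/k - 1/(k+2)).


Telescoping with gap 2: two head and two tail terms survive.
= (1 + 1/2) - (1/59 + 1/60)
= 3/2 - 1/59 - 1/60 = 5191/3540

Sum = 5191/3540


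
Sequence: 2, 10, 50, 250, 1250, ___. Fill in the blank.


Pattern: geometric (r=5)
Terms: 2, 10, 50, 250, 1250
Next term = 6250

Next term = 6250


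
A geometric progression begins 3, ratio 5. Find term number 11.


aₙ = a₁·r^(n-1)
= 3×5^10
= 3×9765625
= 29296875

a_11 = 29296875


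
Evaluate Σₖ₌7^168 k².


Σₖ₌7^168 k² = Σₖ₌₁^168 k² − Σₖ₌₁^6 k²
= 168·169·337/6 − 6·7·13/6
= 1594684 − 91 = 1594593

Σk² = 1594593


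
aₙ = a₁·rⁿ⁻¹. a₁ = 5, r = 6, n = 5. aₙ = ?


aₙ = a₁·r^(n-1)
= 5×6^4
= 5×1296
= 6480

a_5 = 6480


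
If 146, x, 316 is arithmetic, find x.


AM = (146 + 316)/2 = 462/2 = 231

AM = 231


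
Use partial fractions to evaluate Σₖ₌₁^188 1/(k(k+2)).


1/(k(k+2)) = (1/2)·(1/k - 1/(k+2)) (partial fractions)
Telescoping: Σ = (1/2)·(1 + 1/2 - 1/189 - 1/190) = 26743/35910

Sum = 26743/35910


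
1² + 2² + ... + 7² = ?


n = 7
n(n+1)(2n+1)/6 = 7×8×15/6
= 840/6 = 140

Σk² = 140


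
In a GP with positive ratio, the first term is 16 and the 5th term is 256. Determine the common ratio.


r^(n-1) = aₙ/a₁
r^4 = 256/16 = 16
r = 16^(1/4)
= ±2; taking r > 0 gives r = 2

r = 2


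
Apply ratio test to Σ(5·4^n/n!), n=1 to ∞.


aₙ = 5·4^n/n!
a_{n+1}/aₙ = 4^(n+1)/(n+1)! × n!/4^n  (constant 5 cancels)
= 4/(n+1)
L = lim(n→∞) 4/(n+1) = 0
L < 1 → series CONVERGES

Converges (ratio test: L = 0 < 1)


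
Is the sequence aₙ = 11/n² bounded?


a₁ = 11, a₂ = 11/4, a₃ = 11/9, ...
0 < aₙ ≤ 11 for all n ≥ 1
The sequence IS bounded

Bounded (0 < aₙ ≤ 11)


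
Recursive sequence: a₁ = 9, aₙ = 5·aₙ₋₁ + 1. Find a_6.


Computing step by step:
a_1 = 9
a_2 = 46
a_3 = 231
a_4 = 1156
a_5 = 5781
a_6 = 28906


a_6 = 28906


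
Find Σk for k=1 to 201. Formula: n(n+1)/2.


n(n+1)/2 = 201×202/2 = 40602/2 = 20301

Σk = 20301


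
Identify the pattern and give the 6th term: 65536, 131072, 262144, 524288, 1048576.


Pattern: powers of 2: 2ⁿ
Terms: 65536, 131072, 262144, 524288, 1048576
Next term = 2097152

Next term = 2097152


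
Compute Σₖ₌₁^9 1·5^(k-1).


Sₙ = 1×(5^9 - 1)/(5 - 1)
= 1×(1953125 - 1)/4
= 1×1953124/4
= 488281

S_9 = 488281


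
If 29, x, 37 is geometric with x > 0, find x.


GM = √(29×37) = √1073 = 32.7567

GM = 32.7567


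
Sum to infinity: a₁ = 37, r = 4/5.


S∞ = a₁/(1-r) = 37/(1 - 4/5)
= 37/(1/5)
= 185

S∞ = 185


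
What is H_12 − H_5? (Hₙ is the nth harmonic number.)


Σₖ₌6^12 1/k = 1/6 + 1/7 + 1/8 + 1/9 + 1/10 + 1/11 + 1/12
= 22727/27720
≈ 0.8199

Sum = 22727/27720 ≈ 0.8199


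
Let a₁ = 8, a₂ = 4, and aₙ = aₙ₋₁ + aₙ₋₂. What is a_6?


Computing iteratively: 8, 4, 12, 16, 28, 44
a_6 = 44

a_6 = 44


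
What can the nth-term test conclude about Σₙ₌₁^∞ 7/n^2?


lim(n→∞) 7/n^2 = 0
lim aₙ = 0 → nth-term test is INCONCLUSIVE
(Need other tests; this is actually a convergent p-series with p=2 > 1)

Inconclusive (lim aₙ = 0; need another test)


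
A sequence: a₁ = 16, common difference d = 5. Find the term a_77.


aₙ = a₁ + (n-1)d
= 16 + (77-1)×5
= 16 + 380
= 396

a_77 = 396


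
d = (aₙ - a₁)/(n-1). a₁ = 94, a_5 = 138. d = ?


d = (aₙ - a₁)/(n-1)
= (138 - 94)/(5-1)
= 44/4 = 11

d = 11


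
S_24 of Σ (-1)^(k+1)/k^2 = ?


S = 1 - 1/4 + 1/9 - 1/16 + 1/25 - 1/36 + 1/49 - 1/64 ± ...
= 0.8216
(Full series converges to +π²/12 ≈ +0.8225)

S_24 = 0.8216


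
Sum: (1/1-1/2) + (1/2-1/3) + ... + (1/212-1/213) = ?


Telescoping: adjacent terms cancel.
= 1/1 - 1/213
= 1 - 1/213 = 212/213

Sum = 212/213


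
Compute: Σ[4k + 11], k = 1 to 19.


Σ(4k+11) = 4·Σk + 11·n
= 4·190 + 11·19
= 760 + 209 = 969

Σ = 969


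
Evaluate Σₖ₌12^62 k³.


Σₖ₌12^62 k³ = [62·63/2]² − [11·12/2]²
= 3814209 − 4356 = 3809853

Σk³ = 3809853


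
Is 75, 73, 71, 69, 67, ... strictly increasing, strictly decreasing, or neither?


Differences: -2, -2, -2, -2
All differences < 0 → strictly DECREASING

Monotonically decreasing


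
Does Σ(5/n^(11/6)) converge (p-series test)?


p-series test: Σ c/n^p converges if p > 1, diverges if p ≤ 1 (constant c > 0 doesn't affect convergence).
p = 11/6
11/6 > 1 → CONVERGES

Converges (p = 11/6 > 1)


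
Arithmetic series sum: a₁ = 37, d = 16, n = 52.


aₙ = 37 + (52-1)×16 = 853
Sₙ = n(a₁+aₙ)/2 = 52×(37+853)/2
= 52×890/2 = 23140

S_52 = 23140


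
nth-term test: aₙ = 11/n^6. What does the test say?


lim(n→∞) 11/n^6 = 0
lim aₙ = 0 → nth-term test is INCONCLUSIVE
(Need other tests; this is actually a convergent p-series with p=6 > 1)

Inconclusive (lim aₙ = 0; need another test)


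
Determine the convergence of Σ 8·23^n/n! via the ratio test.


aₙ = 8·23^n/n!
a_{n+1}/aₙ = 23^(n+1)/(n+1)! × n!/23^n  (constant 8 cancels)
= 23/(n+1)
L = lim(n→∞) 23/(n+1) = 0
L < 1 → series CONVERGES

Converges (ratio test: L = 0 < 1)


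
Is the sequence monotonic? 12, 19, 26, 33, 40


Differences: 7, 7, 7, 7
All differences > 0 → strictly INCREASING

Monotonically increasing


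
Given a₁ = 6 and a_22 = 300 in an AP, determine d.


d = (aₙ - a₁)/(n-1)
= (300 - 6)/(22-1)
= 294/21 = 14

d = 14


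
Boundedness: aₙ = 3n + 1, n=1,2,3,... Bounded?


aₙ = 3n + 1 → as n→∞, aₙ→∞
No finite upper bound exists
The sequence is UNBOUNDED

Unbounded (aₙ → ∞ as n → ∞)


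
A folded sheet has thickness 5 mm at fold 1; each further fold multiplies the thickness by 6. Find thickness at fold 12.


aₙ = a₁·r^(n-1)
= 5×6^11
= 5×362797056
= 1813985280

a_12 = 1813985280


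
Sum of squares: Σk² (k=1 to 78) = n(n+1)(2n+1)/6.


n = 78
n(n+1)(2n+1)/6 = 78×79×157/6
= 967434/6 = 161239

Σk² = 161239


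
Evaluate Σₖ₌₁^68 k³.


n(n+1)/2 = 68×69/2 = 2346
Σk³ = 2346² = 5503716

Σk³ = 5503716


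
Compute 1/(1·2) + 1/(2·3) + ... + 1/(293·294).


1/(k(k+1)) = 1/k - 1/(k+1) (partial fractions)
Telescoping: Σ = 1 - 1/294 = 293/294

Sum = 293/294


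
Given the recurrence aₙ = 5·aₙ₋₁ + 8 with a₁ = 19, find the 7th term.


Computing step by step:
a_1 = 19
a_2 = 103
a_3 = 523
a_4 = 2623
a_5 = 13123
a_6 = 65623
a_7 = 328123


a_7 = 328123


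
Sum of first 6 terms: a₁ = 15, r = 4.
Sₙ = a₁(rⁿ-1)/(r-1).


Sₙ = 15×(4^6 - 1)/(4 - 1)
= 15×(4096 - 1)/3
= 15×4095/3
= 20475

S_6 = 20475


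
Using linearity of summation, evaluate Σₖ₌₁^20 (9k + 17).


Σ(9k+17) = 9·Σk + 17·n
= 9·210 + 17·20
= 1890 + 340 = 2230

Σ = 2230


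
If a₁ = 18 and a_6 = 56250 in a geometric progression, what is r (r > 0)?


r^(n-1) = aₙ/a₁
r^5 = 56250/18 = 3125
r = 3125^(1/5)
= 5

r = 5


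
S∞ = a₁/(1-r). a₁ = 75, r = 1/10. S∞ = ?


S∞ = a₁/(1-r) = 75/(1 - 1/10)
= 75/(9/10)
= 250/3

S∞ = 250/3


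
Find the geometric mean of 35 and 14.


GM = √(35×14) = √490 = 22.1359

GM = 22.1359


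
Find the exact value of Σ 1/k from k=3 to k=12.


Σₖ₌3^12 1/k = 1/3 + 1/4 + 1/5 + 1/6 + 1/7 + 1/8 + 1/9 + 1/10 + 1/11 + 1/12
= 44441/27720
≈ 1.6032

Sum = 44441/27720 ≈ 1.6032


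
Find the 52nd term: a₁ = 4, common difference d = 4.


aₙ = a₁ + (n-1)d
= 4 + (52-1)×4
= 4 + 204
= 208

a_52 = 208


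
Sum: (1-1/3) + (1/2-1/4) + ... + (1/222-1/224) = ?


Telescoping with gap 2: two head and two tail terms survive.
= (1 + 1/2) - (1/223 + 1/224)
= 3/2 - 1/223 - 1/224 = 74481/49952

Sum = 74481/49952


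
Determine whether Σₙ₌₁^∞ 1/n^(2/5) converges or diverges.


p-series test: Σ c/n^p converges if p > 1, diverges if p ≤ 1 (constant c > 0 doesn't affect convergence).
p = 2/5
2/5 ≤ 1 → DIVERGES

Diverges (p = 2/5 ≤ 1)


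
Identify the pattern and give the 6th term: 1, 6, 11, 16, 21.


Pattern: arithmetic (d=5)
Terms: 1, 6, 11, 16, 21
Next term = 26

Next term = 26


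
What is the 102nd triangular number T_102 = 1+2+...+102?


n(n+1)/2 = 102×103/2 = 10506/2 = 5253

Σk = 5253


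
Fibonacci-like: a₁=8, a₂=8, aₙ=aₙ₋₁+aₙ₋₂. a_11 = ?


Computing iteratively: 8, 8, 16, 24, 40, 64, 104, 168, 272, 440, 712
a_11 = 712

a_11 = 712


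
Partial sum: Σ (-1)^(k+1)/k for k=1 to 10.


S = 1 - 1/2 + 1/3 - 1/4 + 1/5 - 1/6 + 1/7 - 1/8 ± ...
= 0.6456
(Full series converges to +ln(2) ≈ +0.6931)

S_10 = 0.6456


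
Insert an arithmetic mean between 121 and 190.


AM = (121 + 190)/2 = 311/2 = 155.5

AM = 155.5


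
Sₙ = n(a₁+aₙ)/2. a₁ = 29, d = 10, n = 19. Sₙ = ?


aₙ = 29 + (19-1)×10 = 209
Sₙ = n(a₁+aₙ)/2 = 19×(29+209)/2
= 19×238/2 = 2261

S_19 = 2261


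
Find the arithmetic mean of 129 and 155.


AM = (129 + 155)/2 = 284/2 = 142

AM = 142


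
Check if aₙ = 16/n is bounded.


a₁ = 16, a₂ = 16/2, a₃ = 16/3, ...
0 < aₙ ≤ 16 for all n ≥ 1
Lower bound: 0, Upper bound: 16
The sequence IS bounded

Bounded (0 < aₙ ≤ 16)


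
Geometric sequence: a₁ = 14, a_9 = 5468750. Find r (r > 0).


r^(n-1) = aₙ/a₁
r^8 = 5468750/14 = 390625
r = 390625^(1/8)
= ±5; taking r > 0 gives r = 5

r = 5


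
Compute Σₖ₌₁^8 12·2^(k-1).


Sₙ = 12×(2^8 - 1)/(2 - 1)
= 12×(256 - 1)/1
= 12×255/1
= 3060

S_8 = 3060


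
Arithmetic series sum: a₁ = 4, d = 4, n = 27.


aₙ = 4 + (27-1)×4 = 108
Sₙ = n(a₁+aₙ)/2 = 27×(4+108)/2
= 27×112/2 = 1512

S_27 = 1512


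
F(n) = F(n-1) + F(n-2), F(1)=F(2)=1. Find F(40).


Fibonacci sequence: 1, 1, 2, 3, 5, 8, 13, 21, 34, 55, 89, ...
F(40) = 102334155

F(40) = 102334155


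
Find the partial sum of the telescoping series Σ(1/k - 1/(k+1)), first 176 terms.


Telescoping: adjacent terms cancel.
= 1/1 - 1/177
= 1 - 1/177 = 176/177

Sum = 176/177


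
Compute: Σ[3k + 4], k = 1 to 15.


Σ(3k+4) = 3·Σk + 4·n
= 3·120 + 4·15
= 360 + 60 = 420

Σ = 420


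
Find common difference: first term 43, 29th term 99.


d = (aₙ - a₁)/(n-1)
= (99 - 43)/(29-1)
= 56/28 = 2

d = 2


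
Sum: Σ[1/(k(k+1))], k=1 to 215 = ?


1/(k(k+1)) = 1/k - 1/(k+1) (partial fractions)
Telescoping: Σ = 1 - 1/216 = 215/216

Sum = 215/216


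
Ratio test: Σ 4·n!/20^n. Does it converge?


aₙ = 4·n!/20^n
a_{n+1}/aₙ = (n+1)!/20^(n+1) × 20^n/n!  (constant 4 cancels)
= (n+1)/20
L = lim(n→∞) (n+1)/20 = ∞
L > 1 → series DIVERGES

Diverges (ratio test: L = ∞ > 1)


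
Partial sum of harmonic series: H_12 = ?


H_12 = 1/1 + 1/2 + 1/3 + ... + 1/12
= 86021/27720
≈ 3.1032

H_12 = 86021/27720 ≈ 3.1032


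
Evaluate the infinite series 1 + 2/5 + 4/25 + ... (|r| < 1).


S∞ = a₁/(1-r) = 1/(1 - 2/5)
= 1/(3/5)
= 5/3

S∞ = 5/3


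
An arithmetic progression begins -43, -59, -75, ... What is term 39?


aₙ = a₁ + (n-1)d
= -43 + (39-1)×-16
= -43 - 608
= -651

a_39 = -651


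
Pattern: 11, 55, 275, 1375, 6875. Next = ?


Pattern: geometric (r=5)
Terms: 11, 55, 275, 1375, 6875
Next term = 34375

Next term = 34375


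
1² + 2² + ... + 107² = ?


n = 107
n(n+1)(2n+1)/6 = 107×108×215/6
= 2484540/6 = 414090

Σk² = 414090


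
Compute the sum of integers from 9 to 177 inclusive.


Σₖ₌9^177 k = Σₖ₌₁^177 k − Σₖ₌₁^8 k
= 177·178/2 − 8·9/2
= 15753 − 36 = 15717

Σk = 15717


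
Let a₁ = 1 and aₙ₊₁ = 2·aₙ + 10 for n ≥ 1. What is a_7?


Computing step by step:
a_1 = 1
a_2 = 12
a_3 = 34
a_4 = 78
a_5 = 166
a_6 = 342
a_7 = 694


a_7 = 694


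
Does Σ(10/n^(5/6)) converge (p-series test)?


p-series test: Σ c/n^p converges if p > 1, diverges if p ≤ 1 (constant c > 0 doesn't affect convergence).
p = 5/6
5/6 ≤ 1 → DIVERGES

Diverges (p = 5/6 ≤ 1)


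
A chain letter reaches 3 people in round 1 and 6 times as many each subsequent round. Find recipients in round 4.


aₙ = a₁·r^(n-1)
= 3×6^3
= 3×216
= 648

a_4 = 648


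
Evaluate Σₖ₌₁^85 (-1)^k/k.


S = -1 + 1/2 - 1/3 + 1/4 - 1/5 + 1/6 - 1/7 + 1/8 ± ...
= -0.699
(Full series converges to -ln(2) ≈ -0.6931)

S_85 = -0.699


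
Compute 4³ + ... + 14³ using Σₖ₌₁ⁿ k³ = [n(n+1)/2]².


Σₖ₌4^14 k³ = [14·15/2]² − [3·4/2]²
= 11025 − 36 = 10989

Σk³ = 10989


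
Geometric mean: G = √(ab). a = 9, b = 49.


GM = √(9×49) = √441 = 21

GM = 21


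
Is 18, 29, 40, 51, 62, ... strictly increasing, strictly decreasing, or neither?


Differences: 11, 11, 11, 11
All differences > 0 → strictly INCREASING

Monotonically increasing


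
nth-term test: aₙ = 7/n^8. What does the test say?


lim(n→∞) 7/n^8 = 0
lim aₙ = 0 → nth-term test is INCONCLUSIVE
(Need other tests; this is actually a convergent p-series with p=8 > 1)

Inconclusive (lim aₙ = 0; need another test)


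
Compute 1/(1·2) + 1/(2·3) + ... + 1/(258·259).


1/(k(k+1)) = 1/k - 1/(k+1) (partial fractions)
Telescoping: Σ = 1 - 1/259 = 258/259

Sum = 258/259


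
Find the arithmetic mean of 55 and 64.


AM = (55 + 64)/2 = 119/2 = 59.5

AM = 59.5


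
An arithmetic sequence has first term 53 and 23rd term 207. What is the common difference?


d = (aₙ - a₁)/(n-1)
= (207 - 53)/(23-1)
= 154/22 = 7

d = 7


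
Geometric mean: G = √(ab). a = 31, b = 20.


GM = √(31×20) = √620 = 24.8998

GM = 24.8998


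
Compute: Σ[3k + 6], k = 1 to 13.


Σ(3k+6) = 3·Σk + 6·n
= 3·91 + 6·13
= 273 + 78 = 351

Σ = 351


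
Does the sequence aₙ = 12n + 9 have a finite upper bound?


aₙ = 12n + 9 → as n→∞, aₙ→∞
No finite upper bound exists
The sequence is UNBOUNDED

Unbounded (aₙ → ∞ as n → ∞)


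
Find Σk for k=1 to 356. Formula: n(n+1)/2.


n(n+1)/2 = 356×357/2 = 127092/2 = 63546

Σk = 63546


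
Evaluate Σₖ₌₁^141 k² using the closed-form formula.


n = 141
n(n+1)(2n+1)/6 = 141×142×283/6
= 5666226/6 = 944371

Σk² = 944371


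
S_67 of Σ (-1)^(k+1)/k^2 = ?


S = 1 - 1/4 + 1/9 - 1/16 + 1/25 - 1/36 + 1/49 - 1/64 ± ...
= 0.8226
(Full series converges to +π²/12 ≈ +0.8225)

S_67 = 0.8226


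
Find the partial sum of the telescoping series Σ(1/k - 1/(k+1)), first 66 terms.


Telescoping: adjacent terms cancel.
= 1/1 - 1/67
= 1 - 1/67 = 66/67

Sum = 66/67


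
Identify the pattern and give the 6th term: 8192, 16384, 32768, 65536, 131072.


Pattern: powers of 2: 2ⁿ
Terms: 8192, 16384, 32768, 65536, 131072
Next term = 262144

Next term = 262144


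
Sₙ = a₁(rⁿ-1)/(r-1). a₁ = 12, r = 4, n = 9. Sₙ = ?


Sₙ = 12×(4^9 - 1)/(4 - 1)
= 12×(262144 - 1)/3
= 12×262143/3
= 1048572

S_9 = 1048572


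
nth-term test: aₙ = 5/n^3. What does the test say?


lim(n→∞) 5/n^3 = 0
lim aₙ = 0 → nth-term test is INCONCLUSIVE
(Need other tests; this is actually a convergent p-series with p=3 > 1)

Inconclusive (lim aₙ = 0; need another test)


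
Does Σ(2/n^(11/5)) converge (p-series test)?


p-series test: Σ c/n^p converges if p > 1, diverges if p ≤ 1 (constant c > 0 doesn't affect convergence).
p = 11/5
11/5 > 1 → CONVERGES

Converges (p = 11/5 > 1)


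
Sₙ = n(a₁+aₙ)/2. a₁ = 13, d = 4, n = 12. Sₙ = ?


aₙ = 13 + (12-1)×4 = 57
Sₙ = n(a₁+aₙ)/2 = 12×(13+57)/2
= 12×70/2 = 420

S_12 = 420


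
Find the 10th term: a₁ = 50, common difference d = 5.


aₙ = a₁ + (n-1)d
= 50 + (10-1)×5
= 50 + 45
= 95

a_10 = 95


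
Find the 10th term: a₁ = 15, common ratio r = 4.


aₙ = a₁·r^(n-1)
= 15×4^9
= 15×262144
= 3932160

a_10 = 3932160


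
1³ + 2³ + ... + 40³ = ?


n(n+1)/2 = 40×41/2 = 820
Σk³ = 820² = 672400

Σk³ = 672400


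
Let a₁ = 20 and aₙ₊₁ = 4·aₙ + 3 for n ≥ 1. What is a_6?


Computing step by step:
a_1 = 20
a_2 = 83
a_3 = 335
a_4 = 1343
a_5 = 5375
a_6 = 21503


a_6 = 21503


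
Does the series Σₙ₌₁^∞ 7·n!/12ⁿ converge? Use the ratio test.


aₙ = 7·n!/12^n
a_{n+1}/aₙ = (n+1)!/12^(n+1) × 12^n/n!  (constant 7 cancels)
= (n+1)/12
L = lim(n→∞) (n+1)/12 = ∞
L > 1 → series DIVERGES

Diverges (ratio test: L = ∞ > 1)


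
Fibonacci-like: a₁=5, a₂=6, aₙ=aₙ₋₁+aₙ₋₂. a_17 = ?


Computing iteratively: 5, 6, 11, 17, 28, 45, 73, 118, 191, 309, 500, 809, ...
a_17 = 8972

a_17 = 8972


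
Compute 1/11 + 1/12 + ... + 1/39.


Σₖ₌11^39 1/k = 1/11 + 1/12 + 1/13 + ... + 1/39
= 91910549166739/69388720221600
≈ 1.3246

Sum = 91910549166739/69388720221600 ≈ 1.3246


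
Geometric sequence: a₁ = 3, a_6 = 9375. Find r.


r^(n-1) = aₙ/a₁
r^5 = 9375/3 = 3125
r = 3125^(1/5)
= 5

r = 5


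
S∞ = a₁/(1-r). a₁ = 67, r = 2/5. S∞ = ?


S∞ = a₁/(1-r) = 67/(1 - 2/5)
= 67/(3/5)
= 335/3

S∞ = 335/3


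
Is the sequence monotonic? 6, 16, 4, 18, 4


Differences: 10, -12, 14, -14
Difference at position 1 is +10 (> 0) but position 2 is -12 (< 0) — sequence both rises and falls
→ NOT monotonic

Not monotonic


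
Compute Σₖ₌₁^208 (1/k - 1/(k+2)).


Telescoping with gap 2: two head and two tail terms survive.
= (1 + 1/2) - (1/209 + 1/210)
= 3/2 - 1/209 - 1/210 = 32708/21945

Sum = 32708/21945


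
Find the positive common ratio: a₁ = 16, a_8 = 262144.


r^(n-1) = aₙ/a₁
r^7 = 262144/16 = 16384
r = 16384^(1/7)
= 4

r = 4
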